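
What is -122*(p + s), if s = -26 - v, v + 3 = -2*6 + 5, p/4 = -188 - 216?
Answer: 199104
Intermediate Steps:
p = -1616 (p = 4*(-188 - 216) = 4*(-404) = -1616)
v = -10 (v = -3 + (-2*6 + 5) = -3 + (-12 + 5) = -3 - 7 = -10)
s = -16 (s = -26 - 1*(-10) = -26 + 10 = -16)
-122*(p + s) = -122*(-1616 - 16) = -122*(-1632) = 199104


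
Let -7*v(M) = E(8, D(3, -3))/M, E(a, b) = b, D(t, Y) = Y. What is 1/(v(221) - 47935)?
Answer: -1547/74155442 ≈ -2.0862e-5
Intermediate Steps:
v(M) = 3/(7*M) (v(M) = -(-3)/(7*M) = 3/(7*M))
1/(v(221) - 47935) = 1/((3/7)/221 - 47935) = 1/((3/7)*(1/221) - 47935) = 1/(3/1547 - 47935) = 1/(-74155442/1547) = -1547/74155442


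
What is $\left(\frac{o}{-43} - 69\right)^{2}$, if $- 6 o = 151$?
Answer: $\frac{311557801}{66564} \approx 4680.6$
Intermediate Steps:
$o = - \frac{151}{6}$ ($o = \left(- \frac{1}{6}\right) 151 = - \frac{151}{6} \approx -25.167$)
$\left(\frac{o}{-43} - 69\right)^{2} = \left(- \frac{151}{6 \left(-43\right)} - 69\right)^{2} = \left(\left(- \frac{151}{6}\right) \left(- \frac{1}{43}\right) - 69\right)^{2} = \left(\frac{151}{258} - 69\right)^{2} = \left(- \frac{17651}{258}\right)^{2} = \frac{311557801}{66564}$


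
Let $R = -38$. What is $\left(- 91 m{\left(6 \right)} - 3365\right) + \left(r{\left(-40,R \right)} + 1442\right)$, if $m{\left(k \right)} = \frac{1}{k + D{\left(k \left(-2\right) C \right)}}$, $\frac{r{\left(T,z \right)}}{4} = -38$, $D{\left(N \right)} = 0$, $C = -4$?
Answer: $- \frac{12541}{6} \approx -2090.2$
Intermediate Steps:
$r{\left(T,z \right)} = -152$ ($r{\left(T,z \right)} = 4 \left(-38\right) = -152$)
$m{\left(k \right)} = \frac{1}{k}$ ($m{\left(k \right)} = \frac{1}{k + 0} = \frac{1}{k}$)
$\left(- 91 m{\left(6 \right)} - 3365\right) + \left(r{\left(-40,R \right)} + 1442\right) = \left(- \frac{91}{6} - 3365\right) + \left(-152 + 1442\right) = \left(\left(-91\right) \frac{1}{6} - 3365\right) + 1290 = \left(- \frac{91}{6} - 3365\right) + 1290 = - \frac{20281}{6} + 1290 = - \frac{12541}{6}$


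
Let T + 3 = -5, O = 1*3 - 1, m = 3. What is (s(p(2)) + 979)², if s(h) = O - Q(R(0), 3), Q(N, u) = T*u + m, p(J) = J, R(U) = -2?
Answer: 1004004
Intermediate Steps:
O = 2 (O = 3 - 1 = 2)
T = -8 (T = -3 - 5 = -8)
Q(N, u) = 3 - 8*u (Q(N, u) = -8*u + 3 = 3 - 8*u)
s(h) = 23 (s(h) = 2 - (3 - 8*3) = 2 - (3 - 24) = 2 - 1*(-21) = 2 + 21 = 23)
(s(p(2)) + 979)² = (23 + 979)² = 1002² = 1004004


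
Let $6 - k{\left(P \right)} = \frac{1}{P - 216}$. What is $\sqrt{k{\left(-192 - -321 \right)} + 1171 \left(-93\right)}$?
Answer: $\frac{i \sqrt{824241306}}{87} \approx 330.0 i$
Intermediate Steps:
$k{\left(P \right)} = 6 - \frac{1}{-216 + P}$ ($k{\left(P \right)} = 6 - \frac{1}{P - 216} = 6 - \frac{1}{-216 + P}$)
$\sqrt{k{\left(-192 - -321 \right)} + 1171 \left(-93\right)} = \sqrt{\frac{-1297 + 6 \left(-192 - -321\right)}{-216 - -129} + 1171 \left(-93\right)} = \sqrt{\frac{-1297 + 6 \left(-192 + 321\right)}{-216 + \left(-192 + 321\right)} - 108903} = \sqrt{\frac{-1297 + 6 \cdot 129}{-216 + 129} - 108903} = \sqrt{\frac{-1297 + 774}{-87} - 108903} = \sqrt{\left(- \frac{1}{87}\right) \left(-523\right) - 108903} = \sqrt{\frac{523}{87} - 108903} = \sqrt{- \frac{9474038}{87}} = \frac{i \sqrt{824241306}}{87}$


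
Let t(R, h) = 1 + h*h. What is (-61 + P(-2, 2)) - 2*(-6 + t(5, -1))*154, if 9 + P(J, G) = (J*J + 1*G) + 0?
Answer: 1168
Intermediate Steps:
t(R, h) = 1 + h²
P(J, G) = -9 + G + J² (P(J, G) = -9 + ((J*J + 1*G) + 0) = -9 + ((J² + G) + 0) = -9 + ((G + J²) + 0) = -9 + (G + J²) = -9 + G + J²)
(-61 + P(-2, 2)) - 2*(-6 + t(5, -1))*154 = (-61 + (-9 + 2 + (-2)²)) - 2*(-6 + (1 + (-1)²))*154 = (-61 + (-9 + 2 + 4)) - 2*(-6 + (1 + 1))*154 = (-61 - 3) - 2*(-6 + 2)*154 = -64 - 2*(-4)*154 = -64 + 8*154 = -64 + 1232 = 1168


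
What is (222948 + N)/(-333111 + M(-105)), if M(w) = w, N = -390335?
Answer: 167387/333216 ≈ 0.50234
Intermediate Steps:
(222948 + N)/(-333111 + M(-105)) = (222948 - 390335)/(-333111 - 105) = -167387/(-333216) = -167387*(-1/333216) = 167387/333216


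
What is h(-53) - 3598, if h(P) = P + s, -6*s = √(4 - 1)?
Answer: -3651 - √3/6 ≈ -3651.3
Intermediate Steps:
s = -√3/6 (s = -√(4 - 1)/6 = -√3/6 ≈ -0.28868)
h(P) = P - √3/6
h(-53) - 3598 = (-53 - √3/6) - 3598 = -3651 - √3/6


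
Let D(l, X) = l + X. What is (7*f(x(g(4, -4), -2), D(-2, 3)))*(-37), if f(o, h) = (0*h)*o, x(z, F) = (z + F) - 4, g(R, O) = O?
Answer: 0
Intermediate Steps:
D(l, X) = X + l
x(z, F) = -4 + F + z (x(z, F) = (F + z) - 4 = -4 + F + z)
f(o, h) = 0 (f(o, h) = 0*o = 0)
(7*f(x(g(4, -4), -2), D(-2, 3)))*(-37) = (7*0)*(-37) = 0*(-37) = 0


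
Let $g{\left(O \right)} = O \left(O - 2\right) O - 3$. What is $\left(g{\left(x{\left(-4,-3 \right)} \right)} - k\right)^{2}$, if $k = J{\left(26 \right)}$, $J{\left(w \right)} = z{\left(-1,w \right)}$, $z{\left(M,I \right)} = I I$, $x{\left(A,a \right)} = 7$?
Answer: $188356$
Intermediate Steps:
$z{\left(M,I \right)} = I^{2}$
$J{\left(w \right)} = w^{2}$
$k = 676$ ($k = 26^{2} = 676$)
$g{\left(O \right)} = -3 + O^{2} \left(-2 + O\right)$ ($g{\left(O \right)} = O \left(-2 + O\right) O - 3 = O^{2} \left(-2 + O\right) - 3 = -3 + O^{2} \left(-2 + O\right)$)
$\left(g{\left(x{\left(-4,-3 \right)} \right)} - k\right)^{2} = \left(\left(-3 + 7^{3} - 2 \cdot 7^{2}\right) - 676\right)^{2} = \left(\left(-3 + 343 - 98\right) - 676\right)^{2} = \left(242 - 676\right)^{2} = \left(-434\right)^{2} = 188356$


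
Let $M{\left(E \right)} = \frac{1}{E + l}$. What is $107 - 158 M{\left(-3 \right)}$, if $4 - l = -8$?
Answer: $\frac{805}{9} \approx 89.444$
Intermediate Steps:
$l = 12$ ($l = 4 - -8 = 4 + 8 = 12$)
$M{\left(E \right)} = \frac{1}{12 + E}$ ($M{\left(E \right)} = \frac{1}{E + 12} = \frac{1}{12 + E}$)
$107 - 158 M{\left(-3 \right)} = 107 - \frac{158}{12 - 3} = 107 - \frac{158}{9} = \frac{805}{9}$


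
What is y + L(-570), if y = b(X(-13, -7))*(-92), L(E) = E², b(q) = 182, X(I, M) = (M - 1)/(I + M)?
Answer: 308156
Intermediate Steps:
X(I, M) = (-1 + M)/(I + M)
y = -16744 (y = 182*(-92) = -16744)
y + L(-570) = -16744 + (-570)² = -16744 + 324900 = 308156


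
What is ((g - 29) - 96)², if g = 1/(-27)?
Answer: 11397376/729 ≈ 15634.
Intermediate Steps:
g = -1/27 ≈ -0.037037
((g - 29) - 96)² = ((-1/27 - 29) - 96)² = (-784/27 - 96)² = (-3376/27)² = 11397376/729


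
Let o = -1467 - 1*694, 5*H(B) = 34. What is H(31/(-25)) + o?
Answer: -10771/5 ≈ -2154.2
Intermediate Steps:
H(B) = 34/5 (H(B) = (⅕)*34 = 34/5)
o = -2161 (o = -1467 - 694 = -2161)
H(31/(-25)) + o = 34/5 - 2161 = -10771/5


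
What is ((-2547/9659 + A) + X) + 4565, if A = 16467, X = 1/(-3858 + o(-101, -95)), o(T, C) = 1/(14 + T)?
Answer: 5245014658438/249385721 ≈ 21032.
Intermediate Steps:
X = -87/335647 (X = 1/(-3858 + 1/(14 - 101)) = 1/(-3858 + 1/(-87)) = 1/(-3858 - 1/87) = 1/(-335647/87) = -87/335647 ≈ -0.00025920)
((-2547/9659 + A) + X) + 4565 = ((-2547/9659 + 16467) - 87/335647) + 4565 = (159052206/9659 - 87/335647) + 4565 = 4106568842073/249385721 + 4565 = 5245014658438/249385721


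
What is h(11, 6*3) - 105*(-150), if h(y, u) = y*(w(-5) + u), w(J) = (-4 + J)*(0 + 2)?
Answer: 15750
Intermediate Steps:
w(J) = -8 + 2*J (w(J) = (-4 + J)*2 = -8 + 2*J)
h(y, u) = y*(-18 + u) (h(y, u) = y*((-8 + 2*(-5)) + u) = y*((-8 - 10) + u) = y*(-18 + u))
h(11, 6*3) - 105*(-150) = 11*(-18 + 6*3) - 105*(-150) = 11*(-18 + 18) + 15750 = 11*0 + 15750 = 0 + 15750 = 15750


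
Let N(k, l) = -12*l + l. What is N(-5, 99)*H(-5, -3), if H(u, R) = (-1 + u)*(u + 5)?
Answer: 0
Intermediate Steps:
N(k, l) = -11*l
H(u, R) = (-1 + u)*(5 + u)
N(-5, 99)*H(-5, -3) = (-11*99)*(-5 + (-5)² + 4*(-5)) = -1089*(-5 + 25 - 20) = -1089*0 = 0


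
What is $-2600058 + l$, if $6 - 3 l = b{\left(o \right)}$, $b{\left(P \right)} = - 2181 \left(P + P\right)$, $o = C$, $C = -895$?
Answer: $-3901386$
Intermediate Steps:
$o = -895$
$b{\left(P \right)} = - 4362 P$ ($b{\left(P \right)} = - 2181 \cdot 2 P = - 4362 P$)
$l = -1301328$ ($l = 2 - \frac{\left(-4362\right) \left(-895\right)}{3} = 2 - 1301330 = -1301328$)
$-2600058 + l = -2600058 - 1301328 = -3901386$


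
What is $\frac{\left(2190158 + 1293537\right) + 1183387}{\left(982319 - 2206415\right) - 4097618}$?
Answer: $- \frac{2333541}{2660857} \approx -0.87699$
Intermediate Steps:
$\frac{\left(2190158 + 1293537\right) + 1183387}{\left(982319 - 2206415\right) - 4097618} = \frac{3483695 + 1183387}{\left(982319 - 2206415\right) - 4097618} = \frac{4667082}{-1224096 - 4097618} = \frac{4667082}{-5321714} = 4667082 \left(- \frac{1}{5321714}\right) = - \frac{2333541}{2660857}$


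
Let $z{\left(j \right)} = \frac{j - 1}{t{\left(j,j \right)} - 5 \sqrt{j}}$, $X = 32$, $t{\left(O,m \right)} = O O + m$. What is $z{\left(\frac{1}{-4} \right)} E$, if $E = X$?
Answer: $\frac{1920}{1609} - \frac{25600 i}{1609} \approx 1.1933 - 15.911 i$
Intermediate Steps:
$t{\left(O,m \right)} = m + O^{2}$ ($t{\left(O,m \right)} = O^{2} + m = m + O^{2}$)
$z{\left(j \right)} = \frac{-1 + j}{j + j^{2} - 5 \sqrt{j}}$ ($z{\left(j \right)} = \frac{j - 1}{\left(j + j^{2}\right) - 5 \sqrt{j}} = \frac{-1 + j}{j + j^{2} - 5 \sqrt{j}}$)
$E = 32$
$z{\left(\frac{1}{-4} \right)} E = \frac{-1 + \frac{1}{-4}}{\frac{1}{-4} + \left(\frac{1}{-4}\right)^{2} - 5 \sqrt{\frac{1}{-4}}} \cdot 32 = \frac{-1 - \frac{1}{4}}{- \frac{1}{4} + \left(- \frac{1}{4}\right)^{2} - 5 \sqrt{- \frac{1}{4}}} \cdot 32 = \frac{1}{- \frac{1}{4} + \frac{1}{16} - 5 \frac{i}{2}} \left(- \frac{5}{4}\right) 32 = \frac{1}{- \frac{1}{4} + \frac{1}{16} - \frac{5 i}{2}} \left(- \frac{5}{4}\right) 32 = \frac{1}{- \frac{3}{16} - \frac{5 i}{2}} \left(- \frac{5}{4}\right) 32 = \frac{256 \left(- \frac{3}{16} + \frac{5 i}{2}\right)}{1609} \left(- \frac{5}{4}\right) 32 = - \frac{320 \left(- \frac{3}{16} + \frac{5 i}{2}\right)}{1609} \cdot 32 = - \frac{10240 \left(- \frac{3}{16} + \frac{5 i}{2}\right)}{1609}$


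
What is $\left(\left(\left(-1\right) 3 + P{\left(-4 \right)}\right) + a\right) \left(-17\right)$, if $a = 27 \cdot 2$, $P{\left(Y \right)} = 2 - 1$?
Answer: $-884$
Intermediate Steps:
$P{\left(Y \right)} = 1$
$a = 54$
$\left(\left(\left(-1\right) 3 + P{\left(-4 \right)}\right) + a\right) \left(-17\right) = \left(\left(\left(-1\right) 3 + 1\right) + 54\right) \left(-17\right) = \left(\left(-3 + 1\right) + 54\right) \left(-17\right) = \left(-2 + 54\right) \left(-17\right) = 52 \left(-17\right) = -884$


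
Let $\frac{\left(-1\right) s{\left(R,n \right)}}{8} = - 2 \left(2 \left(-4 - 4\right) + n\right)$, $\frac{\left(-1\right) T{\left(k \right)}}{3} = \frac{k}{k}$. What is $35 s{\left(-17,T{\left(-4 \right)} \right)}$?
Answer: $-10640$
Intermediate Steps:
$T{\left(k \right)} = -3$ ($T{\left(k \right)} = - 3 \frac{k}{k} = \left(-3\right) 1 = -3$)
$s{\left(R,n \right)} = -256 + 16 n$ ($s{\left(R,n \right)} = - 8 \left(- 2 \left(2 \left(-4 - 4\right) + n\right)\right) = - 8 \left(- 2 \left(2 \left(-8\right) + n\right)\right) = - 8 \left(- 2 \left(-16 + n\right)\right) = - 8 \left(32 - 2 n\right) = -256 + 16 n$)
$35 s{\left(-17,T{\left(-4 \right)} \right)} = 35 \left(-256 + 16 \left(-3\right)\right) = 35 \left(-256 - 48\right) = 35 \left(-304\right) = -10640$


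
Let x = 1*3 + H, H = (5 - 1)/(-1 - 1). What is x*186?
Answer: 186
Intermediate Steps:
H = -2 (H = 4/(-2) = 4*(-½) = -2)
x = 1 (x = 1*3 - 2 = 3 - 2 = 1)
x*186 = 1*186 = 186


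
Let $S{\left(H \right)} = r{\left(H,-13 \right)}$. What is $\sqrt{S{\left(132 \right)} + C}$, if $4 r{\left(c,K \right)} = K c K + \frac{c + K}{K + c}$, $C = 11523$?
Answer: $\frac{\sqrt{68401}}{2} \approx 130.77$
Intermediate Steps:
$r{\left(c,K \right)} = \frac{1}{4} + \frac{c K^{2}}{4}$ ($r{\left(c,K \right)} = \frac{K c K + \frac{c + K}{K + c}}{4} = \frac{c K^{2} + \frac{K + c}{K + c}}{4} = \frac{c K^{2} + 1}{4} = \frac{1 + c K^{2}}{4} = \frac{1}{4} + \frac{c K^{2}}{4}$)
$S{\left(H \right)} = \frac{1}{4} + \frac{169 H}{4}$ ($S{\left(H \right)} = \frac{1}{4} + \frac{H \left(-13\right)^{2}}{4} = \frac{1}{4} + \frac{1}{4} H 169 = \frac{1}{4} + \frac{169 H}{4}$)
$\sqrt{S{\left(132 \right)} + C} = \sqrt{\left(\frac{1}{4} + \frac{169}{4} \cdot 132\right) + 11523} = \sqrt{\left(\frac{1}{4} + 5577\right) + 11523} = \sqrt{\frac{22309}{4} + 11523} = \sqrt{\frac{68401}{4}} = \frac{\sqrt{68401}}{2}$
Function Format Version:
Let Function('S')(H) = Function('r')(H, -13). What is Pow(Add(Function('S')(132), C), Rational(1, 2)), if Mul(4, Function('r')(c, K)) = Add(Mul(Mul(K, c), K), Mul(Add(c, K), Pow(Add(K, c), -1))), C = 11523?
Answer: Mul(Rational(1, 2), Pow(68401, Rational(1, 2))) ≈ 130.77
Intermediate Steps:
Function('r')(c, K) = Add(Rational(1, 4), Mul(Rational(1, 4), c, Pow(K, 2))) (Function('r')(c, K) = Mul(Rational(1, 4), Add(Mul(Mul(K, c), K), Mul(Add(c, K), Pow(Add(K, c), -1)))) = Mul(Rational(1, 4), Add(Mul(c, Pow(K, 2)), Mul(Add(K, c), Pow(Add(K, c), -1)))) = Mul(Rational(1, 4), Add(Mul(c, Pow(K, 2)), 1)) = Mul(Rational(1, 4), Add(1, Mul(c, Pow(K, 2)))) = Add(Rational(1, 4), Mul(Rational(1, 4), c, Pow(K, 2))))
Function('S')(H) = Add(Rational(1, 4), Mul(Rational(169, 4), H)) (Function('S')(H) = Add(Rational(1, 4), Mul(Rational(1, 4), H, Pow(-13, 2))) = Add(Rational(1, 4), Mul(Rational(1, 4), H, 169)) = Add(Rational(1, 4), Mul(Rational(169, 4), H)))
Pow(Add(Function('S')(132), C), Rational(1, 2)) = Pow(Add(Add(Rational(1, 4), Mul(Rational(169, 4), 132)), 11523), Rational(1, 2)) = Pow(Add(Add(Rational(1, 4), 5577), 11523), Rational(1, 2)) = Pow(Add(Rational(22309, 4), 11523), Rational(1, 2)) = Pow(Rational(68401, 4), Rational(1, 2)) = Mul(Rational(1, 2), Pow(68401, Rational(1, 2)))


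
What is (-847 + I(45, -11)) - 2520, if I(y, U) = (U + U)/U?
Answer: -3365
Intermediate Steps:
I(y, U) = 2 (I(y, U) = (2*U)/U = 2)
(-847 + I(45, -11)) - 2520 = (-847 + 2) - 2520 = -845 - 2520 = -3365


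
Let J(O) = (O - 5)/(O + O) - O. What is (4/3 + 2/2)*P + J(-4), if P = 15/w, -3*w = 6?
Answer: -99/8 ≈ -12.375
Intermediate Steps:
w = -2 (w = -⅓*6 = -2)
P = -15/2 (P = 15/(-2) = 15*(-½) = -15/2 ≈ -7.5000)
J(O) = -O + (-5 + O)/(2*O) (J(O) = (-5 + O)/((2*O)) - O = (-5 + O)*(1/(2*O)) - O = (-5 + O)/(2*O) - O = -O + (-5 + O)/(2*O))
(4/3 + 2/2)*P + J(-4) = (4/3 + 2/2)*(-15/2) + (½ - 1*(-4) - 5/2/(-4)) = (4*(⅓) + 2*(½))*(-15/2) + (½ + 4 - 5/2*(-¼)) = (4/3 + 1)*(-15/2) + (½ + 4 + 5/8) = (7/3)*(-15/2) + 41/8 = -35/2 + 41/8 = -99/8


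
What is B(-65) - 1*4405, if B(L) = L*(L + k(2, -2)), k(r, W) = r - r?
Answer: -180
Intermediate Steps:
k(r, W) = 0
B(L) = L² (B(L) = L*(L + 0) = L*L = L²)
B(-65) - 1*4405 = (-65)² - 1*4405 = 4225 - 4405 = -180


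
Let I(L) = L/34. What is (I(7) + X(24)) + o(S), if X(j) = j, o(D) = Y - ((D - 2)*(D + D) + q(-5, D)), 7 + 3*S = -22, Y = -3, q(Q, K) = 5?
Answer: -64061/306 ≈ -209.35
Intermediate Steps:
S = -29/3 (S = -7/3 + (1/3)*(-22) = -7/3 - 22/3 = -29/3 ≈ -9.6667)
o(D) = -8 - 2*D*(-2 + D) (o(D) = -3 - ((D - 2)*(D + D) + 5) = -3 - ((-2 + D)*(2*D) + 5) = -3 - (2*D*(-2 + D) + 5) = -3 - (5 + 2*D*(-2 + D)) = -3 + (-5 - 2*D*(-2 + D)) = -8 - 2*D*(-2 + D))
I(L) = L/34 (I(L) = L*(1/34) = L/34)
(I(7) + X(24)) + o(S) = ((1/34)*7 + 24) + (-8 - 2*(-29/3)**2 + 4*(-29/3)) = (7/34 + 24) + (-8 - 2*841/9 - 116/3) = 823/34 + (-8 - 1682/9 - 116/3) = 823/34 - 2102/9 = -64061/306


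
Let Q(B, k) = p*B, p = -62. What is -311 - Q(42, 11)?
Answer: 2293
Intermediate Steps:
Q(B, k) = -62*B
-311 - Q(42, 11) = -311 - (-62)*42 = -311 - 1*(-2604) = -311 + 2604 = 2293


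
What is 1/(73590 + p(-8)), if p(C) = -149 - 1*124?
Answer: 1/73317 ≈ 1.3639e-5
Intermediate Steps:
p(C) = -273 (p(C) = -149 - 124 = -273)
1/(73590 + p(-8)) = 1/(73590 - 273) = 1/73317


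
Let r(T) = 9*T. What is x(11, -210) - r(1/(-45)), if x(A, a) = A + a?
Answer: -994/5 ≈ -198.80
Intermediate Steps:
x(11, -210) - r(1/(-45)) = (11 - 210) - 9/(-45) = -199 - 9*(-1)/45 = -199 - 1*(-⅕) = -199 + ⅕ = -994/5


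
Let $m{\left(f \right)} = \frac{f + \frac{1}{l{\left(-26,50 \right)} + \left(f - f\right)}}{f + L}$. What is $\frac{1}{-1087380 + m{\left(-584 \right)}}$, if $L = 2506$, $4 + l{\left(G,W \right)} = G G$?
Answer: $- \frac{1291584}{1404443002367} \approx -9.1964 \cdot 10^{-7}$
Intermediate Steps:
$l{\left(G,W \right)} = -4 + G^{2}$ ($l{\left(G,W \right)} = -4 + G G = -4 + G^{2}$)
$m{\left(f \right)} = \frac{\frac{1}{672} + f}{2506 + f}$ ($m{\left(f \right)} = \frac{f + \frac{1}{\left(-4 + \left(-26\right)^{2}\right) + \left(f - f\right)}}{f + 2506} = \frac{f + \frac{1}{\left(-4 + 676\right) + 0}}{2506 + f} = \frac{f + \frac{1}{672 + 0}}{2506 + f} = \frac{f + \frac{1}{672}}{2506 + f} = \frac{\frac{1}{672} + f}{2506 + f}$)
$\frac{1}{-1087380 + m{\left(-584 \right)}} = \frac{1}{-1087380 + \frac{\frac{1}{672} - 584}{2506 - 584}} = \frac{1}{-1087380 + \frac{1}{1922} \left(- \frac{392447}{672}\right)} = \frac{1}{-1087380 - \frac{392447}{1291584}} = \frac{1}{- \frac{1404443002367}{1291584}} = - \frac{1291584}{1404443002367}$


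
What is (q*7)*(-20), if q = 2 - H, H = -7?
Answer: -1260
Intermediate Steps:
q = 9 (q = 2 - 1*(-7) = 2 + 7 = 9)
(q*7)*(-20) = (9*7)*(-20) = 63*(-20) = -1260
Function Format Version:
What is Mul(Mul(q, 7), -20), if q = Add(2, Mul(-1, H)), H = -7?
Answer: -1260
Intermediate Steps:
q = 9 (q = Add(2, Mul(-1, -7)) = Add(2, 7) = 9)
Mul(Mul(q, 7), -20) = Mul(Mul(9, 7), -20) = Mul(63, -20) = -1260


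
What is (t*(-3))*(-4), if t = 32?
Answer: 384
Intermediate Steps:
(t*(-3))*(-4) = (32*(-3))*(-4) = -96*(-4) = 384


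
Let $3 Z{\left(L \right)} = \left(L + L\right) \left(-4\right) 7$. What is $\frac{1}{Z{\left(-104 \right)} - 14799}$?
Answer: $- \frac{3}{38573} \approx -7.7775 \cdot 10^{-5}$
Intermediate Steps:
$Z{\left(L \right)} = - \frac{56 L}{3}$ ($Z{\left(L \right)} = \frac{\left(L + L\right) \left(-4\right) 7}{3} = \frac{2 L \left(-4\right) 7}{3} = \frac{- 8 L 7}{3} = \frac{\left(-56\right) L}{3} = - \frac{56 L}{3}$)
$\frac{1}{Z{\left(-104 \right)} - 14799} = \frac{1}{\left(- \frac{56}{3}\right) \left(-104\right) - 14799} = \frac{1}{\frac{5824}{3} - 14799} = \frac{1}{- \frac{38573}{3}} = - \frac{3}{38573}$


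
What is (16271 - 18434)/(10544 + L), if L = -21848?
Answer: 721/3768 ≈ 0.19135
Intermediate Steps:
(16271 - 18434)/(10544 + L) = (16271 - 18434)/(10544 - 21848) = -2163/(-11304) = -2163*(-1/11304) = 721/3768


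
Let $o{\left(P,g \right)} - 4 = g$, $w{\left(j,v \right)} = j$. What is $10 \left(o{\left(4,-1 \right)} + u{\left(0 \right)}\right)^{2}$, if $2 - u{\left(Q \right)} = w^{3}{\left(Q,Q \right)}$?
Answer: $250$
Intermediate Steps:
$u{\left(Q \right)} = 2 - Q^{3}$
$o{\left(P,g \right)} = 4 + g$
$10 \left(o{\left(4,-1 \right)} + u{\left(0 \right)}\right)^{2} = 10 \left(\left(4 - 1\right) + \left(2 - 0^{3}\right)\right)^{2} = 10 \left(3 + \left(2 - 0\right)\right)^{2} = 10 \left(3 + \left(2 + 0\right)\right)^{2} = 10 \left(3 + 2\right)^{2} = 10 \cdot 5^{2} = 10 \cdot 25 = 250$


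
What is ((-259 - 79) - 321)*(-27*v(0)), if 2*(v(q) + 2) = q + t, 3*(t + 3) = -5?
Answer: -77103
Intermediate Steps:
t = -14/3 (t = -3 + (⅓)*(-5) = -3 - 5/3 = -14/3 ≈ -4.6667)
v(q) = -13/3 + q/2 (v(q) = -2 + (q - 14/3)/2 = -2 + (-14/3 + q)/2 = -2 + (-7/3 + q/2) = -13/3 + q/2)
((-259 - 79) - 321)*(-27*v(0)) = ((-259 - 79) - 321)*(-27*(-13/3 + (½)*0)) = (-338 - 321)*(-27*(-13/3 + 0)) = -(-17793)*(-13)/3 = -659*117 = -77103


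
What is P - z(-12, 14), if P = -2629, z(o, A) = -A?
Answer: -2615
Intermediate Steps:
P - z(-12, 14) = -2629 - (-1)*14 = -2629 - 1*(-14) = -2629 + 14 = -2615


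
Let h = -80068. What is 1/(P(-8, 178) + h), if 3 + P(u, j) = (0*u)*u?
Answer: -1/80071 ≈ -1.2489e-5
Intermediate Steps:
P(u, j) = -3 (P(u, j) = -3 + (0*u)*u = -3 + 0*u = -3 + 0 = -3)
1/(P(-8, 178) + h) = 1/(-3 - 80068) = 1/(-80071) = -1/80071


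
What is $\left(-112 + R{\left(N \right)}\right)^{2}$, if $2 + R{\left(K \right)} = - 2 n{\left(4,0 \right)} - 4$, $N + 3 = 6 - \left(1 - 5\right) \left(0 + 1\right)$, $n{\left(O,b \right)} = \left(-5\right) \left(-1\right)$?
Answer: $16384$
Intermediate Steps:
$n{\left(O,b \right)} = 5$
$N = 7$ ($N = -3 + \left(6 - \left(1 - 5\right) \left(0 + 1\right)\right) = -3 + \left(6 - \left(-4\right) 1\right) = -3 + \left(6 - -4\right) = -3 + \left(6 + 4\right) = -3 + 10 = 7$)
$R{\left(K \right)} = -16$ ($R{\left(K \right)} = -2 - 14 = -16$)
$\left(-112 + R{\left(N \right)}\right)^{2} = \left(-112 - 16\right)^{2} = \left(-128\right)^{2} = 16384$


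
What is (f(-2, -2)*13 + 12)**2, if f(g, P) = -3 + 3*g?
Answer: 11025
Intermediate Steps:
(f(-2, -2)*13 + 12)**2 = ((-3 + 3*(-2))*13 + 12)**2 = ((-3 - 6)*13 + 12)**2 = (-9*13 + 12)**2 = (-117 + 12)**2 = (-105)**2 = 11025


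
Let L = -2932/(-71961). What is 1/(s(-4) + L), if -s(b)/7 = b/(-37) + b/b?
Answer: -2662557/20544323 ≈ -0.12960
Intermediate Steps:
L = 2932/71961 (L = -2932*(-1/71961) = 2932/71961 ≈ 0.040744)
s(b) = -7 + 7*b/37 (s(b) = -7*(b/(-37) + b/b) = -7*(b*(-1/37) + 1) = -7*(-b/37 + 1) = -7*(1 - b/37) = -7 + 7*b/37)
1/(s(-4) + L) = 1/((-7 + (7/37)*(-4)) + 2932/71961) = 1/((-7 - 28/37) + 2932/71961) = 1/(-287/37 + 2932/71961) = 1/(-20544323/2662557) = -2662557/20544323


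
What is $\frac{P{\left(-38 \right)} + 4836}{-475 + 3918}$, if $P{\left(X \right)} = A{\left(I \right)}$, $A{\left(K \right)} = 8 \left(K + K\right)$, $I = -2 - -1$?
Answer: $\frac{4820}{3443} \approx 1.3999$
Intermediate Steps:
$I = -1$ ($I = -2 + 1 = -1$)
$A{\left(K \right)} = 16 K$ ($A{\left(K \right)} = 8 \cdot 2 K = 16 K$)
$P{\left(X \right)} = -16$ ($P{\left(X \right)} = 16 \left(-1\right) = -16$)
$\frac{P{\left(-38 \right)} + 4836}{-475 + 3918} = \frac{-16 + 4836}{-475 + 3918} = \frac{4820}{3443}$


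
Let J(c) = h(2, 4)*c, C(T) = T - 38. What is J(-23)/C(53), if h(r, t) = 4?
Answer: -92/15 ≈ -6.1333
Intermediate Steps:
C(T) = -38 + T
J(c) = 4*c
J(-23)/C(53) = (4*(-23))/(-38 + 53) = -92/15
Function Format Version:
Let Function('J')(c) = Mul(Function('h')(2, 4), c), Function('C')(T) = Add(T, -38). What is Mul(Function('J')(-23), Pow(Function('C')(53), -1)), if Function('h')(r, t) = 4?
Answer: Rational(-92, 15) ≈ -6.1333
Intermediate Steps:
Function('C')(T) = Add(-38, T)
Function('J')(c) = Mul(4, c)
Mul(Function('J')(-23), Pow(Function('C')(53), -1)) = Mul(Mul(4, -23), Pow(Add(-38, 53), -1)) = Mul(-92, Pow(15, -1)) = Mul(-92, Rational(1, 15)) = Rational(-92, 15)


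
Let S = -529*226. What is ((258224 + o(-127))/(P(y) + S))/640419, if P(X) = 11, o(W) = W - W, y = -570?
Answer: -258224/76557608517 ≈ -3.3729e-6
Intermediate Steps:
o(W) = 0
S = -119554
((258224 + o(-127))/(P(y) + S))/640419 = ((258224 + 0)/(11 - 119554))/640419 = (258224/(-119543))*(1/640419) = (258224*(-1/119543))*(1/640419) = -258224/119543*1/640419 = -258224/76557608517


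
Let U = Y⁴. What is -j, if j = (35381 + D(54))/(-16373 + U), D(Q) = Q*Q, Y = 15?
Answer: -38297/34252 ≈ -1.1181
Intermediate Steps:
D(Q) = Q²
U = 50625 (U = 15⁴ = 50625)
j = 38297/34252 (j = (35381 + 54²)/(-16373 + 50625) = (35381 + 2916)/34252 = 38297*(1/34252) = 38297/34252 ≈ 1.1181)
-j = -1*38297/34252 = -38297/34252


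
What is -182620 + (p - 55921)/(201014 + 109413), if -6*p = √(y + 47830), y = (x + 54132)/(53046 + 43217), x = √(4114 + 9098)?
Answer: -56690234661/310427 - √(443225022941986 + 577578*√367)/179295805806 ≈ -1.8262e+5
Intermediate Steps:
x = 6*√367 (x = √13212 = 6*√367 ≈ 114.94)
y = 54132/96263 + 6*√367/96263 (y = (6*√367 + 54132)/(53046 + 43217) = (54132 + 6*√367)/96263 = (54132 + 6*√367)*(1/96263) = 54132/96263 + 6*√367/96263 ≈ 0.56353)
p = -√(4604313422/96263 + 6*√367/96263)/6 (p = -√((54132/96263 + 6*√367/96263) + 47830)/6 = -√(4604313422/96263 + 6*√367/96263)/6 ≈ -36.450)
-182620 + (p - 55921)/(201014 + 109413) = -182620 + (-√(443225022941986 + 577578*√367)/577578 - 55921)/(201014 + 109413) = -182620 + (-55921 - √(443225022941986 + 577578*√367)/577578)/310427 = -182620 + (-55921 - √(443225022941986 + 577578*√367)/577578)*(1/310427) = -182620 + (-55921/310427 - √(443225022941986 + 577578*√367)/179295805806) = -56690234661/310427 - √(443225022941986 + 577578*√367)/179295805806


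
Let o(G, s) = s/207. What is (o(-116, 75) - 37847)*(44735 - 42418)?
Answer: -6050655506/69 ≈ -8.7691e+7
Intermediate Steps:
o(G, s) = s/207 (o(G, s) = s*(1/207) = s/207)
(o(-116, 75) - 37847)*(44735 - 42418) = ((1/207)*75 - 37847)*(44735 - 42418) = (25/69 - 37847)*2317 = -2611418/69*2317 = -6050655506/69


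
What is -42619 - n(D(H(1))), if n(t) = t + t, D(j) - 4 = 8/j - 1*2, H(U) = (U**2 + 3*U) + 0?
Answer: -42627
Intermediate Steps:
H(U) = U**2 + 3*U
D(j) = 2 + 8/j (D(j) = 4 + (8/j - 1*2) = 4 + (8/j - 2) = 4 + (-2 + 8/j) = 2 + 8/j)
n(t) = 2*t
-42619 - n(D(H(1))) = -42619 - 2*(2 + 8/((1*(3 + 1)))) = -42619 - 2*(2 + 8/((1*4))) = -42619 - 2*(2 + 8/4) = -42619 - 2*(2 + 8*(1/4)) = -42619 - 2*(2 + 2) = -42619 - 2*4 = -42619 - 1*8 = -42619 - 8 = -42627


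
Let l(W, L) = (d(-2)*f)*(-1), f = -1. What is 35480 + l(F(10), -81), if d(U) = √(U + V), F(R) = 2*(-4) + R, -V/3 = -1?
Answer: 35481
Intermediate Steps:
V = 3 (V = -3*(-1) = 3)
F(R) = -8 + R
d(U) = √(3 + U) (d(U) = √(U + 3) = √(3 + U))
l(W, L) = 1 (l(W, L) = (√(3 - 2)*(-1))*(-1) = (√1*(-1))*(-1) = (1*(-1))*(-1) = -1*(-1) = 1)
35480 + l(F(10), -81) = 35480 + 1 = 35481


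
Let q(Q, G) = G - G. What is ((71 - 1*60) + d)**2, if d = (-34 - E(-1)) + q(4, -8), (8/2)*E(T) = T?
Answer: 8281/16 ≈ 517.56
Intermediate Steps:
E(T) = T/4
q(Q, G) = 0
d = -135/4 (d = (-34 - (-1)/4) + 0 = (-34 - 1*(-1/4)) + 0 = (-34 + 1/4) + 0 = -135/4 + 0 = -135/4 ≈ -33.750)
((71 - 1*60) + d)**2 = ((71 - 1*60) - 135/4)**2 = ((71 - 60) - 135/4)**2 = (11 - 135/4)**2 = (-91/4)**2 = 8281/16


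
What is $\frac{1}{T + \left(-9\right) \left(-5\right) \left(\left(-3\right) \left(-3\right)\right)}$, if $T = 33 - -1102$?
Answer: $\frac{1}{1540} \approx 0.00064935$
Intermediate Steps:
$T = 1135$ ($T = 33 + 1102 = 1135$)
$\frac{1}{T + \left(-9\right) \left(-5\right) \left(\left(-3\right) \left(-3\right)\right)} = \frac{1}{1135 + \left(-9\right) \left(-5\right) \left(\left(-3\right) \left(-3\right)\right)} = \frac{1}{1135 + 45 \cdot 9} = \frac{1}{1135 + 405} = \frac{1}{1540}$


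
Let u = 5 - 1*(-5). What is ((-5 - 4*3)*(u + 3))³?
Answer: -10793861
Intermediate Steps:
u = 10 (u = 5 + 5 = 10)
((-5 - 4*3)*(u + 3))³ = ((-5 - 4*3)*(10 + 3))³ = ((-5 - 12)*13)³ = (-17*13)³ = (-221)³ = -10793861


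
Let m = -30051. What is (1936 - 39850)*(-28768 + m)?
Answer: 2230063566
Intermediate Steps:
(1936 - 39850)*(-28768 + m) = (1936 - 39850)*(-28768 - 30051) = -37914*(-58819) = 2230063566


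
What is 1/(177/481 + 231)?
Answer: 481/111288 ≈ 0.0043221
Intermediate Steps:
1/(177/481 + 231) = 1/(111288/481) = 481/111288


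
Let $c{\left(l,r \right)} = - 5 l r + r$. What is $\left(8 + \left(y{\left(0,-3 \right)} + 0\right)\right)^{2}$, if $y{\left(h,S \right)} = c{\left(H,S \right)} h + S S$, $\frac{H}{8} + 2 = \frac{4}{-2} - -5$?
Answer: $289$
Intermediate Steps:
$H = 8$ ($H = -16 + 8 \left(\frac{4}{-2} - -5\right) = -16 + 8 \left(4 \left(- \frac{1}{2}\right) + 5\right) = -16 + 8 \left(-2 + 5\right) = -16 + 8 \cdot 3 = -16 + 24 = 8$)
$c{\left(l,r \right)} = r - 5 l r$ ($c{\left(l,r \right)} = - 5 l r + r = r - 5 l r$)
$y{\left(h,S \right)} = S^{2} - 39 S h$ ($y{\left(h,S \right)} = S \left(1 - 40\right) h + S S = S \left(1 - 40\right) h + S^{2} = S \left(-39\right) h + S^{2} = - 39 S h + S^{2} = S^{2} - 39 S h$)
$\left(8 + \left(y{\left(0,-3 \right)} + 0\right)\right)^{2} = \left(8 + \left(- 3 \left(-3 - 0\right) + 0\right)\right)^{2} = \left(8 + \left(- 3 \left(-3 + 0\right) + 0\right)\right)^{2} = \left(8 + \left(\left(-3\right) \left(-3\right) + 0\right)\right)^{2} = \left(8 + \left(9 + 0\right)\right)^{2} = \left(8 + 9\right)^{2} = 17^{2} = 289$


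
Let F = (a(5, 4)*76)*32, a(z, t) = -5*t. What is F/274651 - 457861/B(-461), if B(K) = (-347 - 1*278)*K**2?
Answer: -6334886418489/36480690731875 ≈ -0.17365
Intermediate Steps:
B(K) = -625*K**2 (B(K) = (-347 - 278)*K**2 = -625*K**2)
F = -48640 (F = (-5*4*76)*32 = -20*76*32 = -1520*32 = -48640)
F/274651 - 457861/B(-461) = -48640/274651 - 457861/((-625*(-461)**2)) = -48640*1/274651 - 457861/((-625*212521)) = -48640/274651 - 457861/(-132825625) = -48640/274651 - 457861*(-1/132825625) = -48640/274651 + 457861/132825625 = -6334886418489/36480690731875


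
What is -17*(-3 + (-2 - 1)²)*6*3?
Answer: -1836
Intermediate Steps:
-17*(-3 + (-2 - 1)²)*6*3 = -17*(-3 + (-3)²)*6*3 = -17*(-3 + 9)*6*3 = -102*6*3 = -17*36*3 = -612*3 = -1836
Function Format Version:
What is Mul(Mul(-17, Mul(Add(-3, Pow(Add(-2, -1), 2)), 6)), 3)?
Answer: -1836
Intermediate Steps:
Mul(Mul(-17, Mul(Add(-3, Pow(Add(-2, -1), 2)), 6)), 3) = Mul(Mul(-17, Mul(Add(-3, Pow(-3, 2)), 6)), 3) = Mul(Mul(-17, Mul(Add(-3, 9), 6)), 3) = Mul(Mul(-17, Mul(6, 6)), 3) = Mul(Mul(-17, 36), 3) = Mul(-612, 3) = -1836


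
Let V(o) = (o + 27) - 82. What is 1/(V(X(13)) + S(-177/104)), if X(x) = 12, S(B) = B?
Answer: -104/4649 ≈ -0.022370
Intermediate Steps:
V(o) = -55 + o (V(o) = (27 + o) - 82 = -55 + o)
1/(V(X(13)) + S(-177/104)) = 1/((-55 + 12) - 177/104) = 1/(-43 - 177*1/104) = 1/(-43 - 177/104) = 1/(-4649/104) = -104/4649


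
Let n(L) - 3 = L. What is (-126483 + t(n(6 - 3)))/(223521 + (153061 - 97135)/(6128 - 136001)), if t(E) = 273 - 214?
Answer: -5473021384/9676428969 ≈ -0.56560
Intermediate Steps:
n(L) = 3 + L
t(E) = 59
(-126483 + t(n(6 - 3)))/(223521 + (153061 - 97135)/(6128 - 136001)) = (-126483 + 59)/(223521 + (153061 - 97135)/(6128 - 136001)) = -126424/(223521 + 55926/(-129873)) = -126424/(223521 + 55926*(-1/129873)) = -126424/(223521 - 18642/43291) = -126424/9676428969/43291 = -126424*43291/9676428969 = -5473021384/9676428969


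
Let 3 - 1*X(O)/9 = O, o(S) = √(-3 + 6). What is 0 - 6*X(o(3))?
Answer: -162 + 54*√3 ≈ -68.469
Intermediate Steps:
o(S) = √3
X(O) = 27 - 9*O
0 - 6*X(o(3)) = 0 - 6*(27 - 9*√3) = 0 + (-162 + 54*√3) = -162 + 54*√3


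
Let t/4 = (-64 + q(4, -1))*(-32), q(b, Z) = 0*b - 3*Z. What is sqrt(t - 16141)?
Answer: I*sqrt(8333) ≈ 91.285*I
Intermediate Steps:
q(b, Z) = -3*Z (q(b, Z) = 0 - 3*Z = -3*Z)
t = 7808 (t = 4*((-64 - 3*(-1))*(-32)) = 4*((-64 + 3)*(-32)) = 4*(-61*(-32)) = 4*1952 = 7808)
sqrt(t - 16141) = sqrt(7808 - 16141) = sqrt(-8333) = I*sqrt(8333)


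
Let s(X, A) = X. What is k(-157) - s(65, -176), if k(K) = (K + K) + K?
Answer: -536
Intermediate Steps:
k(K) = 3*K (k(K) = 2*K + K = 3*K)
k(-157) - s(65, -176) = 3*(-157) - 1*65 = -471 - 65 = -536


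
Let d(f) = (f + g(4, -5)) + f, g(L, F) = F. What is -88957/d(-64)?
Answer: 88957/133 ≈ 668.85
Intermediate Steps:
d(f) = -5 + 2*f (d(f) = (f - 5) + f = (-5 + f) + f = -5 + 2*f)
-88957/d(-64) = -88957/(-5 + 2*(-64)) = -88957/(-5 - 128) = -88957/(-133) = -88957*(-1/133) = 88957/133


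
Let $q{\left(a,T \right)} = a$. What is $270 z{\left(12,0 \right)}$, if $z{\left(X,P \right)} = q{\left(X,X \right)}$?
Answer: $3240$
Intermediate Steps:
$z{\left(X,P \right)} = X$
$270 z{\left(12,0 \right)} = 270 \cdot 12 = 3240$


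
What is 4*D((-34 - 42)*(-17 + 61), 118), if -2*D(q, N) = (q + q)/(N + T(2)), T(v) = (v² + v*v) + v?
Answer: 209/2 ≈ 104.50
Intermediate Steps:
T(v) = v + 2*v² (T(v) = (v² + v²) + v = 2*v² + v = v + 2*v²)
D(q, N) = -q/(10 + N) (D(q, N) = -(q + q)/(2*(N + 2*(1 + 2*2))) = -2*q/(2*(N + 2*(1 + 4))) = -2*q/(2*(N + 2*5)) = -2*q/(2*(N + 10)) = -2*q/(2*(10 + N)) = -q/(10 + N))
4*D((-34 - 42)*(-17 + 61), 118) = 4*(-(-34 - 42)*(-17 + 61)/(10 + 118)) = 4*(-1*(-76*44)/128) = 4*(-1*(-3344)*1/128) = 4*(209/8) = 209/2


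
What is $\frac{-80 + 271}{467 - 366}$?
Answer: $\frac{191}{101} \approx 1.8911$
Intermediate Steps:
$\frac{-80 + 271}{467 - 366} = \frac{191}{101}$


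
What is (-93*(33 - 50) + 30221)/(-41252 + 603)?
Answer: -31802/40649 ≈ -0.78236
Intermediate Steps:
(-93*(33 - 50) + 30221)/(-41252 + 603) = (-93*(-17) + 30221)/(-40649) = (1581 + 30221)*(-1/40649) = 31802*(-1/40649) = -31802/40649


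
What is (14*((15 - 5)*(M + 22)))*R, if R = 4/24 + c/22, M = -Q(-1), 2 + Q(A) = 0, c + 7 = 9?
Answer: 9520/11 ≈ 865.45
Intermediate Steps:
c = 2 (c = -7 + 9 = 2)
Q(A) = -2 (Q(A) = -2 + 0 = -2)
M = 2 (M = -1*(-2) = 2)
R = 17/66 (R = 4/24 + 2/22 = 4*(1/24) + 2*(1/22) = 1/6 + 1/11 = 17/66 ≈ 0.25758)
(14*((15 - 5)*(M + 22)))*R = (14*((15 - 5)*(2 + 22)))*(17/66) = (14*(10*24))*(17/66) = (14*240)*(17/66) = 3360*(17/66) = 9520/11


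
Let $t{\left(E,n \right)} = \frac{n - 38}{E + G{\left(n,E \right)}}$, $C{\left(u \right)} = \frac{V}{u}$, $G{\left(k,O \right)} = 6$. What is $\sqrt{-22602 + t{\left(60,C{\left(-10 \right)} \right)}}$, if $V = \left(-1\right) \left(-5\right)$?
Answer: $\frac{i \sqrt{813693}}{6} \approx 150.34 i$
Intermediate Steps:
$V = 5$
$C{\left(u \right)} = \frac{5}{u}$
$t{\left(E,n \right)} = \frac{-38 + n}{6 + E}$ ($t{\left(E,n \right)} = \frac{n - 38}{E + 6} = \frac{-38 + n}{6 + E}$)
$\sqrt{-22602 + t{\left(60,C{\left(-10 \right)} \right)}} = \sqrt{-22602 + \frac{-38 + \frac{5}{-10}}{6 + 60}} = \sqrt{-22602 + \frac{-38 + 5 \left(- \frac{1}{10}\right)}{66}} = \sqrt{-22602 + \frac{-38 - \frac{1}{2}}{66}} = \sqrt{-22602 + \frac{1}{66} \left(- \frac{77}{2}\right)} = \sqrt{-22602 - \frac{7}{12}} = \sqrt{- \frac{271231}{12}} = \frac{i \sqrt{813693}}{6}$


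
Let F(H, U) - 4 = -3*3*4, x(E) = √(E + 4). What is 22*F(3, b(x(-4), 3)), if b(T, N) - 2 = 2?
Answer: -704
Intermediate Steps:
x(E) = √(4 + E)
b(T, N) = 4 (b(T, N) = 2 + 2 = 4)
F(H, U) = -32 (F(H, U) = 4 - 3*3*4 = 4 - 9*4 = 4 - 36 = -32)
22*F(3, b(x(-4), 3)) = 22*(-32) = -704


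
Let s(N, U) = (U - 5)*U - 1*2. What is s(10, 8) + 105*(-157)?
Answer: -16463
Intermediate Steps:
s(N, U) = -2 + U*(-5 + U) (s(N, U) = (-5 + U)*U - 2 = U*(-5 + U) - 2 = -2 + U*(-5 + U))
s(10, 8) + 105*(-157) = (-2 + 8² - 5*8) + 105*(-157) = (-2 + 64 - 40) - 16485 = 22 - 16485 = -16463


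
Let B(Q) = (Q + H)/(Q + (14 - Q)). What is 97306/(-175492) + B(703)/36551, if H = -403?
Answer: -12435048721/22450428322 ≈ -0.55389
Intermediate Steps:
B(Q) = -403/14 + Q/14 (B(Q) = (Q - 403)/(Q + (14 - Q)) = (-403 + Q)/14 = (-403 + Q)*(1/14) = -403/14 + Q/14)
97306/(-175492) + B(703)/36551 = 97306/(-175492) + (-403/14 + (1/14)*703)/36551 = 97306*(-1/175492) + (-403/14 + 703/14)*(1/36551) = -48653/87746 + (150/7)*(1/36551) = -48653/87746 + 150/255857 = -12435048721/22450428322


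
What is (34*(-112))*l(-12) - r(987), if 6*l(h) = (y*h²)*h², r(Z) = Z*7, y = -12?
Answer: 157918467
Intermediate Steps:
r(Z) = 7*Z
l(h) = -2*h⁴ (l(h) = ((-12*h²)*h²)/6 = (-12*h⁴)/6 = -2*h⁴)
(34*(-112))*l(-12) - r(987) = (34*(-112))*(-2*(-12)⁴) - 7*987 = -(-7616)*20736 - 1*6909 = -3808*(-41472) - 6909 = 157925376 - 6909 = 157918467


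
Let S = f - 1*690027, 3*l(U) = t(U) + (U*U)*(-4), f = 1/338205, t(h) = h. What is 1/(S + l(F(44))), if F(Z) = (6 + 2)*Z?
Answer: -338205/289204168574 ≈ -1.1694e-6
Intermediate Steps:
F(Z) = 8*Z
f = 1/338205 ≈ 2.9568e-6
l(U) = -4*U²/3 + U/3 (l(U) = (U + (U*U)*(-4))/3 = (U + U²*(-4))/3 = (U - 4*U²)/3 = -4*U²/3 + U/3)
S = -233370581534/338205 (S = 1/338205 - 1*690027 = 1/338205 - 690027 = -233370581534/338205 ≈ -6.9003e+5)
1/(S + l(F(44))) = 1/(-233370581534/338205 + (8*44)*(1 - 32*44)/3) = 1/(-233370581534/338205 + (⅓)*352*(1 - 4*352)) = 1/(-233370581534/338205 + (⅓)*352*(1 - 1408)) = 1/(-233370581534/338205 + (⅓)*352*(-1407)) = 1/(-233370581534/338205 - 165088) = 1/(-289204168574/338205) = -338205/289204168574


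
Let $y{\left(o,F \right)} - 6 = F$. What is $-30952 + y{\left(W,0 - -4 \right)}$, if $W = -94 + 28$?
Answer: $-30942$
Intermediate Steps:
$W = -66$
$y{\left(o,F \right)} = 6 + F$
$-30952 + y{\left(W,0 - -4 \right)} = -30952 + \left(6 + \left(0 - -4\right)\right) = -30952 + \left(6 + \left(0 + 4\right)\right) = -30952 + \left(6 + 4\right) = -30952 + 10 = -30942$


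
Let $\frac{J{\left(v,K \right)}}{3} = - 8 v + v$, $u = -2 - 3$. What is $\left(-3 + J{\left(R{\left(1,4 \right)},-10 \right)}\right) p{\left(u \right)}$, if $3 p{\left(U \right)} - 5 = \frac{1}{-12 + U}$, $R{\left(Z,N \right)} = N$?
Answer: $- \frac{2436}{17} \approx -143.29$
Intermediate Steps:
$u = -5$
$J{\left(v,K \right)} = - 21 v$ ($J{\left(v,K \right)} = 3 \left(- 8 v + v\right) = 3 \left(- 7 v\right) = - 21 v$)
$p{\left(U \right)} = \frac{5}{3} + \frac{1}{3 \left(-12 + U\right)}$
$\left(-3 + J{\left(R{\left(1,4 \right)},-10 \right)}\right) p{\left(u \right)} = \left(-3 - 84\right) \frac{-59 + 5 \left(-5\right)}{3 \left(-12 - 5\right)} = \left(-3 - 84\right) \frac{-59 - 25}{3 \left(-17\right)} = - 87 \cdot \frac{1}{3} \left(- \frac{1}{17}\right) \left(-84\right) = \left(-87\right) \frac{28}{17} = - \frac{2436}{17}$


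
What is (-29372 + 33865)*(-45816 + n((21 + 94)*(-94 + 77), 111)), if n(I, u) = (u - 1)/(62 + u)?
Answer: -35611778594/173 ≈ -2.0585e+8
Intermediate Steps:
n(I, u) = (-1 + u)/(62 + u)
(-29372 + 33865)*(-45816 + n((21 + 94)*(-94 + 77), 111)) = (-29372 + 33865)*(-45816 + (-1 + 111)/(62 + 111)) = 4493*(-45816 + 110/173) = 4493*(-7926058/173) = -35611778594/173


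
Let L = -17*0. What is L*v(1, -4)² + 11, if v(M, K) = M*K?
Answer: 11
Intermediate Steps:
L = 0
v(M, K) = K*M
L*v(1, -4)² + 11 = 0*(-4*1)² + 11 = 0*(-4)² + 11 = 0*16 + 11 = 0 + 11 = 11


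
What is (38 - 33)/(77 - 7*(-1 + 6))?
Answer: 5/42 ≈ 0.11905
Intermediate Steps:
(38 - 33)/(77 - 7*(-1 + 6)) = 5/(77 - 7*5) = 5/(77 - 35) = 5/42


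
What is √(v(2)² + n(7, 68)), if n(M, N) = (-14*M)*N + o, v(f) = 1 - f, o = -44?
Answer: I*√6707 ≈ 81.896*I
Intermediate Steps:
n(M, N) = -44 - 14*M*N (n(M, N) = (-14*M)*N - 44 = -14*M*N - 44 = -44 - 14*M*N)
√(v(2)² + n(7, 68)) = √((1 - 1*2)² + (-44 - 14*7*68)) = √((1 - 2)² + (-44 - 6664)) = √((-1)² - 6708) = √(1 - 6708) = √(-6707) = I*√6707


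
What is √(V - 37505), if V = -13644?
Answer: I*√51149 ≈ 226.16*I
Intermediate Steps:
√(V - 37505) = √(-13644 - 37505) = √(-51149) = I*√51149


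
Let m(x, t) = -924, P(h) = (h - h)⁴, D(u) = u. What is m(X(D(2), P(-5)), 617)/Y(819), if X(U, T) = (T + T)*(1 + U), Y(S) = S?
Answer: -44/39 ≈ -1.1282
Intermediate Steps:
P(h) = 0 (P(h) = 0⁴ = 0)
X(U, T) = 2*T*(1 + U) (X(U, T) = (2*T)*(1 + U) = 2*T*(1 + U))
m(X(D(2), P(-5)), 617)/Y(819) = -924/819 = -924*1/819 = -44/39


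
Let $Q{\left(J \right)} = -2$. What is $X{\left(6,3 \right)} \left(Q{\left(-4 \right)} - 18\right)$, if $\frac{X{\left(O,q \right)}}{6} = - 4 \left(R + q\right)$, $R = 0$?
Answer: $1440$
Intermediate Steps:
$X{\left(O,q \right)} = - 24 q$ ($X{\left(O,q \right)} = 6 \left(- 4 \left(0 + q\right)\right) = 6 \left(- 4 q\right) = - 24 q$)
$X{\left(6,3 \right)} \left(Q{\left(-4 \right)} - 18\right) = \left(-24\right) 3 \left(-2 - 18\right) = \left(-72\right) \left(-20\right) = 1440$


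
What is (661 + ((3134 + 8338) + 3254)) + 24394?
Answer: 39781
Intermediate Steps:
(661 + ((3134 + 8338) + 3254)) + 24394 = (661 + (11472 + 3254)) + 24394 = (661 + 14726) + 24394 = 15387 + 24394 = 39781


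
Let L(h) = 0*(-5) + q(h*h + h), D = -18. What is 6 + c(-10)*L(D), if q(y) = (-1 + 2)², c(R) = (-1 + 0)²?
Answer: 7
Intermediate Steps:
c(R) = 1 (c(R) = (-1)² = 1)
q(y) = 1 (q(y) = 1² = 1)
L(h) = 1 (L(h) = 0*(-5) + 1 = 0 + 1 = 1)
6 + c(-10)*L(D) = 6 + 1*1 = 6 + 1 = 7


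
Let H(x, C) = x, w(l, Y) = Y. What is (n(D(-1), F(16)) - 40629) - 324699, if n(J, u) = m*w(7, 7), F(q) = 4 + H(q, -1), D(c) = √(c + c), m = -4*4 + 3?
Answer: -365419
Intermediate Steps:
m = -13 (m = -16 + 3 = -13)
D(c) = √2*√c (D(c) = √(2*c) = √2*√c)
F(q) = 4 + q
n(J, u) = -91 (n(J, u) = -13*7 = -91)
(n(D(-1), F(16)) - 40629) - 324699 = (-91 - 40629) - 324699 = -40720 - 324699 = -365419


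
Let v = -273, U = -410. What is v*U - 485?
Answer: 111445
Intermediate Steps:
v*U - 485 = -273*(-410) - 485 = 111930 - 485 = 111445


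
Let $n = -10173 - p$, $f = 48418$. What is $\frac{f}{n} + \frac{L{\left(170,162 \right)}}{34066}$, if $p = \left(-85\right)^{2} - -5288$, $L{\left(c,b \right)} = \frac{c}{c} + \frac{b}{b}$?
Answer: $- \frac{412340554}{193205319} \approx -2.1342$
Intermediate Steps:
$L{\left(c,b \right)} = 2$ ($L{\left(c,b \right)} = 1 + 1 = 2$)
$p = 12513$ ($p = 7225 + 5288 = 12513$)
$n = -22686$ ($n = -10173 - 12513 = -22686$)
$\frac{f}{n} + \frac{L{\left(170,162 \right)}}{34066} = \frac{48418}{-22686} + \frac{2}{34066} = 48418 \left(- \frac{1}{22686}\right) + 2 \cdot \frac{1}{34066} = - \frac{24209}{11343} + \frac{1}{17033} = - \frac{412340554}{193205319}$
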